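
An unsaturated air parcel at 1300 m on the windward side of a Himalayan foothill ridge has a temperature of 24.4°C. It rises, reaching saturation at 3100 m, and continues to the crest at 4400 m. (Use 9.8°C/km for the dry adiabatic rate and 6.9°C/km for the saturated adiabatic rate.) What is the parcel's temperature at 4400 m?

From 1300 m to 3100 m (dry): cools by 9.8 × 1.8 = 17.64°C, giving 6.76°C.
From 3100 m to 4400 m (saturated): cools by 6.9 × 1.3 = 8.97°C, giving -2.21°C.

-2.21°C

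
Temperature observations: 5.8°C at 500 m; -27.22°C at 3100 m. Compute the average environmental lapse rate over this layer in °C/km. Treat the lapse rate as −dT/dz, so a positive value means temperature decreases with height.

Γ = −ΔT/Δz = (5.8 − (-27.22)) / (3100 − 500) m
  = 33.02°C / 2.6 km = 12.7°C/km

12.7°C/km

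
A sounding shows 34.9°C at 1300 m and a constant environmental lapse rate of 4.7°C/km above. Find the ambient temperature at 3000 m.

26.91°C

1300 → 3000 m (environmental, 4.7°C/km): ΔT = -4.7 × 1.7 = -7.99°C → T = 26.91°C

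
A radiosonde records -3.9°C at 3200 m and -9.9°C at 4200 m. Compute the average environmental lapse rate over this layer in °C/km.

Γ = −ΔT/Δz = (-3.9 − (-9.9)) / (4200 − 3200) m
  = 6°C / 1 km = 6°C/km

6°C/km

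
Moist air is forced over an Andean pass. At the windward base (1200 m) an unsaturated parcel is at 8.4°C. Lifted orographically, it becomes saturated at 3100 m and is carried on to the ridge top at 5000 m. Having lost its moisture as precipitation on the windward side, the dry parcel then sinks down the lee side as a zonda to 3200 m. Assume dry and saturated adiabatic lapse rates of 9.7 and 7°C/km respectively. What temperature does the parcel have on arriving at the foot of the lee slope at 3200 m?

1200–3100 m, dry: Δz = 1.9 km ⇒ ΔT = -18.43°C; T = -10.03°C
3100–5000 m, saturated: Δz = 1.9 km ⇒ ΔT = -13.3°C; T = -23.33°C
5000–3200 m, dry descent: Δz = 1.8 km ⇒ ΔT = +17.46°C; T = -5.87°C

-5.87°C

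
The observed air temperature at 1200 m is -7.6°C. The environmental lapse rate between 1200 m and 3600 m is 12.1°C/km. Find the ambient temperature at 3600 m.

-36.64°C

From 1200 m to 3600 m (environmental): cools by 12.1 × 2.4 = 29.04°C, giving -36.64°C.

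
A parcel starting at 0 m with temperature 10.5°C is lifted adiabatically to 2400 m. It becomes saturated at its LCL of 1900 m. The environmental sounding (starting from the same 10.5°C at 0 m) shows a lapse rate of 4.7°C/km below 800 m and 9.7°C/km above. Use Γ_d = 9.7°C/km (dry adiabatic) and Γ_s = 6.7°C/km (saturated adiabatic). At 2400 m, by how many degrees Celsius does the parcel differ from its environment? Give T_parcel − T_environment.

-2.5°C (parcel cooler than environment)

Parcel:
  From 0 m to 1900 m (dry): cools by 9.7 × 1.9 = 18.43°C, giving -7.93°C.
  From 1900 m to 2400 m (saturated): cools by 6.7 × 0.5 = 3.35°C, giving -11.28°C.
Environment:
  From 0 m to 800 m (environment, lower layer): cools by 4.7 × 0.8 = 3.76°C, giving 6.74°C.
  From 800 m to 2400 m (environment, upper layer): cools by 9.7 × 1.6 = 15.52°C, giving -8.78°C.
T_parcel − T_env = -11.28 − (-8.78) = -2.5°C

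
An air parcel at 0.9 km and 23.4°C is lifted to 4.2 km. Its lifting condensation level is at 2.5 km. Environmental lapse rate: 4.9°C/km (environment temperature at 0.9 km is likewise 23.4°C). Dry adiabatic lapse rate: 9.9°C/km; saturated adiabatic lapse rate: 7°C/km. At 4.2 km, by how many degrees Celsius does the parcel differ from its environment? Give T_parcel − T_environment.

-11.57°C (parcel cooler than environment)

Parcel:
  Dry to 2500 m: -9.9 × 1.6 km = -15.84°C, so T = 7.56°C.
  Saturated to 4200 m: -7 × 1.7 km = -11.9°C, so T = -4.34°C.
Environment:
  Environment to 4200 m: -4.9 × 3.3 km = -16.17°C, so T = 7.23°C.
T_parcel − T_env = -4.34 − 7.23 = -11.57°C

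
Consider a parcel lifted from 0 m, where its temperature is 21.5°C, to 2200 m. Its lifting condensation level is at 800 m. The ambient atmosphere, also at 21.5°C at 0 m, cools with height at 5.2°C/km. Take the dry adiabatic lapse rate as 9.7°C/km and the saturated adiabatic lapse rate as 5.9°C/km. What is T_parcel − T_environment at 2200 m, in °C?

Parcel:
  From 0 m to 800 m (dry): cools by 9.7 × 0.8 = 7.76°C, giving 13.74°C.
  From 800 m to 2200 m (saturated): cools by 5.9 × 1.4 = 8.26°C, giving 5.48°C.
Environment:
  From 0 m to 2200 m (environment): cools by 5.2 × 2.2 = 11.44°C, giving 10.06°C.
T_parcel − T_env = 5.48 − 10.06 = -4.58°C

-4.58°C (parcel cooler than environment)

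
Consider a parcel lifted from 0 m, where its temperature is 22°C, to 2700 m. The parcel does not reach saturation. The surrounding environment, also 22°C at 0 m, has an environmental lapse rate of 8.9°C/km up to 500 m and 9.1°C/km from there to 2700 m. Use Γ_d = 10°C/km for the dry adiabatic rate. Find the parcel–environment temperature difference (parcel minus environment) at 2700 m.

-2.53°C (parcel cooler than environment)

Parcel:
  0–2700 m, dry: Δz = 2.7 km ⇒ ΔT = -27°C; T = -5°C
Environment:
  0–500 m, environment, lower layer: Δz = 0.5 km ⇒ ΔT = -4.45°C; T = 17.55°C
  500–2700 m, environment, upper layer: Δz = 2.2 km ⇒ ΔT = -20.02°C; T = -2.47°C
T_parcel − T_env = -5 − (-2.47) = -2.53°C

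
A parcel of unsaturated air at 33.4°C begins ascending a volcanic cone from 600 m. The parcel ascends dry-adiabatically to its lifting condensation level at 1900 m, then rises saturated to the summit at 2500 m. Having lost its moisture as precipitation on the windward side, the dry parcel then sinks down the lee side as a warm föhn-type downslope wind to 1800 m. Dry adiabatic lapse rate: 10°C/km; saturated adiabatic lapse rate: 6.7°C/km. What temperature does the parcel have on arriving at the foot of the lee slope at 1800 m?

23.38°C

From 600 m to 1900 m (dry): cools by 10 × 1.3 = 13°C, giving 20.4°C.
From 1900 m to 2500 m (saturated): cools by 6.7 × 0.6 = 4.02°C, giving 16.38°C.
From 2500 m to 1800 m (dry descent): warms by 10 × 0.7 = 7°C, giving 23.38°C.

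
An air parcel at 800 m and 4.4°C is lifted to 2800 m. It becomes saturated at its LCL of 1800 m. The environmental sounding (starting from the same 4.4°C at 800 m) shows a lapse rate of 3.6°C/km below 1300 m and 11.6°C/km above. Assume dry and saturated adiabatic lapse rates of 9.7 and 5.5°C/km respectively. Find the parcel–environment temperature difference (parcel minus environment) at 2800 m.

+4°C (parcel warmer than environment)

Parcel:
  Dry to 1800 m: -9.7 × 1 km = -9.7°C, so T = -5.3°C.
  Saturated to 2800 m: -5.5 × 1 km = -5.5°C, so T = -10.8°C.
Environment:
  Environment, lower layer to 1300 m: -3.6 × 0.5 km = -1.8°C, so T = 2.6°C.
  Environment, upper layer to 2800 m: -11.6 × 1.5 km = -17.4°C, so T = -14.8°C.
T_parcel − T_env = -10.8 − (-14.8) = +4°C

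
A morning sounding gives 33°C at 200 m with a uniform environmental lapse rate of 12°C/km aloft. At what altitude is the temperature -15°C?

4200 m

Height above start = (33 − (-15)) / 12 = 4 km
Altitude = 200 m + 4000 m = 4200 m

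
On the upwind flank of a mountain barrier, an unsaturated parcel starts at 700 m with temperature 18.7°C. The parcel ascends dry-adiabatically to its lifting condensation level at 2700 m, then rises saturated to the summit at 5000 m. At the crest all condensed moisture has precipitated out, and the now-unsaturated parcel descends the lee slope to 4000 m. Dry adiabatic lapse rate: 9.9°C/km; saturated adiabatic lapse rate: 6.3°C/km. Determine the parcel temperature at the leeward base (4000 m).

-5.69°C

700 → 2700 m (dry, 9.9°C/km): ΔT = -9.9 × 2 = -19.8°C → T = -1.1°C
2700 → 5000 m (saturated, 6.3°C/km): ΔT = -6.3 × 2.3 = -14.49°C → T = -15.59°C
5000 → 4000 m (dry descent, 9.9°C/km): ΔT = +9.9 × 1 = +9.9°C → T = -5.69°C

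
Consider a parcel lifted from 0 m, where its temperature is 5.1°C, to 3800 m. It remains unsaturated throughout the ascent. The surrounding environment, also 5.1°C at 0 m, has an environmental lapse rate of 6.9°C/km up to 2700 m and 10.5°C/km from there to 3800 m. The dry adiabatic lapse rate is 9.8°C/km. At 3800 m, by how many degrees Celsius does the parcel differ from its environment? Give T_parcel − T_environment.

Parcel:
  0–3800 m, dry: Δz = 3.8 km ⇒ ΔT = -37.24°C; T = -32.14°C
Environment:
  0–2700 m, environment, lower layer: Δz = 2.7 km ⇒ ΔT = -18.63°C; T = -13.53°C
  2700–3800 m, environment, upper layer: Δz = 1.1 km ⇒ ΔT = -11.55°C; T = -25.08°C
T_parcel − T_env = -32.14 − (-25.08) = -7.06°C

-7.06°C (parcel cooler than environment)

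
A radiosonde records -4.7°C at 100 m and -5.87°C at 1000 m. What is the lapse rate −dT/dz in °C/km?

Γ = −ΔT/Δz = (-4.7 − (-5.87)) / (1000 − 100) m
  = 1.17°C / 0.9 km = 1.3°C/km

1.3°C/km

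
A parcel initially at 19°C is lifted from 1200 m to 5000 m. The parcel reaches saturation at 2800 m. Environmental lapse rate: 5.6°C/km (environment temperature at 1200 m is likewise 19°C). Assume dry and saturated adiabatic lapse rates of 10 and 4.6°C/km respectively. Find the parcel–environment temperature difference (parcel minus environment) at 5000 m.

Parcel:
  1200 → 2800 m (dry, 10°C/km): ΔT = -10 × 1.6 = -16°C → T = 3°C
  2800 → 5000 m (saturated, 4.6°C/km): ΔT = -4.6 × 2.2 = -10.12°C → T = -7.12°C
Environment:
  1200 → 5000 m (environment, 5.6°C/km): ΔT = -5.6 × 3.8 = -21.28°C → T = -2.28°C
T_parcel − T_env = -7.12 − (-2.28) = -4.84°C

-4.84°C (parcel cooler than environment)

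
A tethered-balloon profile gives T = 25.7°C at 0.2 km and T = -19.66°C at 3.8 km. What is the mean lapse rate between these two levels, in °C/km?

Γ = −ΔT/Δz = (25.7 − (-19.66)) / (3800 − 200) m
  = 45.36°C / 3.6 km = 12.6°C/km

12.6°C/km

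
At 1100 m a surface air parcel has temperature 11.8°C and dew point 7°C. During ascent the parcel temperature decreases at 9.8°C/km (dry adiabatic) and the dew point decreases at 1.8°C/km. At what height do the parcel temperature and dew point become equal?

1700 m

T and T_d converge at 9.8 − 1.8 = 8°C per km
Height above start = (11.8 − 7) / 8 = 0.6 km
LCL altitude = 1100 m + 600 m = 1700 m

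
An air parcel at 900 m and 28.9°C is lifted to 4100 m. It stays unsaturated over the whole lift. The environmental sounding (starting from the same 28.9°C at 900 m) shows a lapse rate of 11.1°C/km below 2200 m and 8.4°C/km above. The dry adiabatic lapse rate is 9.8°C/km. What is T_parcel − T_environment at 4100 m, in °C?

Parcel:
  Dry to 4100 m: -9.8 × 3.2 km = -31.36°C, so T = -2.46°C.
Environment:
  Environment, lower layer to 2200 m: -11.1 × 1.3 km = -14.43°C, so T = 14.47°C.
  Environment, upper layer to 4100 m: -8.4 × 1.9 km = -15.96°C, so T = -1.49°C.
T_parcel − T_env = -2.46 − (-1.49) = -0.97°C

-0.97°C (parcel cooler than environment)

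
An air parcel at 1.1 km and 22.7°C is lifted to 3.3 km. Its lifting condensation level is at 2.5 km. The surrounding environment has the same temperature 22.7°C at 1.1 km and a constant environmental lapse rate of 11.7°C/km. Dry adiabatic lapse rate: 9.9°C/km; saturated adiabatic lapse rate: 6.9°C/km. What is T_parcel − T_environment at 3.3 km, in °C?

+6.36°C (parcel warmer than environment)

Parcel:
  1100 → 2500 m (dry, 9.9°C/km): ΔT = -9.9 × 1.4 = -13.86°C → T = 8.84°C
  2500 → 3300 m (saturated, 6.9°C/km): ΔT = -6.9 × 0.8 = -5.52°C → T = 3.32°C
Environment:
  1100 → 3300 m (environment, 11.7°C/km): ΔT = -11.7 × 2.2 = -25.74°C → T = -3.04°C
T_parcel − T_env = 3.32 − (-3.04) = +6.36°C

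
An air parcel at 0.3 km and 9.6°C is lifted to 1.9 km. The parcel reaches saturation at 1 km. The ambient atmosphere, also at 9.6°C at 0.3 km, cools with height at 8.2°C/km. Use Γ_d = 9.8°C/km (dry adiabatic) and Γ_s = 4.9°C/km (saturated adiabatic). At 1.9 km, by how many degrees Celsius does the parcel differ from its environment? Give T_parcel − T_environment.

+1.85°C (parcel warmer than environment)

Parcel:
  Dry to 1000 m: -9.8 × 0.7 km = -6.86°C, so T = 2.74°C.
  Saturated to 1900 m: -4.9 × 0.9 km = -4.41°C, so T = -1.67°C.
Environment:
  Environment to 1900 m: -8.2 × 1.6 km = -13.12°C, so T = -3.52°C.
T_parcel − T_env = -1.67 − (-3.52) = +1.85°C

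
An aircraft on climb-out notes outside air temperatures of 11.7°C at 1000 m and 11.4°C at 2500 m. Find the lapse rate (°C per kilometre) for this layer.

Γ = −ΔT/Δz = (11.7 − 11.4) / (2500 − 1000) m
  = 0.3°C / 1.5 km = 0.2°C/km

0.2°C/km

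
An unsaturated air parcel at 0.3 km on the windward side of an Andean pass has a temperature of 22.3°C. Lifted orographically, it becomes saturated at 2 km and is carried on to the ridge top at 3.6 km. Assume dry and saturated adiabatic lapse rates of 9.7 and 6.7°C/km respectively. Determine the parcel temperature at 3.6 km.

-4.91°C

Dry to 2000 m: -9.7 × 1.7 km = -16.49°C, so T = 5.81°C.
Saturated to 3600 m: -6.7 × 1.6 km = -10.72°C, so T = -4.91°C.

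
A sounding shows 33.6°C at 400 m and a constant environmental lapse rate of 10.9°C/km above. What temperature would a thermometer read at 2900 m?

From 400 m to 2900 m (environmental): cools by 10.9 × 2.5 = 27.25°C, giving 6.35°C.

6.35°C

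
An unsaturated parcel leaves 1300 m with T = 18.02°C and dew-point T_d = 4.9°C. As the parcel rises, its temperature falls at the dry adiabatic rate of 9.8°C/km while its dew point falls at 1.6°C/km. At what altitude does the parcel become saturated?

T and T_d converge at 9.8 − 1.6 = 8.2°C per km
Height above start = (18.02 − 4.9) / 8.2 = 1.6 km
LCL altitude = 1300 m + 1600 m = 2900 m

2900 m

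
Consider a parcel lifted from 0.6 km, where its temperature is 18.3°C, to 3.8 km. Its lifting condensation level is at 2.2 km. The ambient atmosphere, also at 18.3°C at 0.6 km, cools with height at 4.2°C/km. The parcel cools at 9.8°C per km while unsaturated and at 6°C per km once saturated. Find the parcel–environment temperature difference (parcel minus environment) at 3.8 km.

Parcel:
  600 → 2200 m (dry, 9.8°C/km): ΔT = -9.8 × 1.6 = -15.68°C → T = 2.62°C
  2200 → 3800 m (saturated, 6°C/km): ΔT = -6 × 1.6 = -9.6°C → T = -6.98°C
Environment:
  600 → 3800 m (environment, 4.2°C/km): ΔT = -4.2 × 3.2 = -13.44°C → T = 4.86°C
T_parcel − T_env = -6.98 − 4.86 = -11.84°C

-11.84°C (parcel cooler than environment)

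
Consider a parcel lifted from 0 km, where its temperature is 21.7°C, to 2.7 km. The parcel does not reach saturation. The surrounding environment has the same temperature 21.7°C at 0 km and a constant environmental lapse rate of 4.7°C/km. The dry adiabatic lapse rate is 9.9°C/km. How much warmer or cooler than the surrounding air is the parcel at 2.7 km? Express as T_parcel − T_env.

Parcel:
  0–2700 m, dry: Δz = 2.7 km ⇒ ΔT = -26.73°C; T = -5.03°C
Environment:
  0–2700 m, environment: Δz = 2.7 km ⇒ ΔT = -12.69°C; T = 9.01°C
T_parcel − T_env = -5.03 − 9.01 = -14.04°C

-14.04°C (parcel cooler than environment)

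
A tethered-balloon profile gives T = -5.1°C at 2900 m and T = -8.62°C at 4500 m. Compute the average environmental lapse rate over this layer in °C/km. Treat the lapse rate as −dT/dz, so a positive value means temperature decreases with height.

2.2°C/km

Γ = −ΔT/Δz = (-5.1 − (-8.62)) / (4500 − 2900) m
  = 3.52°C / 1.6 km = 2.2°C/km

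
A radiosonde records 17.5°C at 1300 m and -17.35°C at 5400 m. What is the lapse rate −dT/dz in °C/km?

Γ = −ΔT/Δz = (17.5 − (-17.35)) / (5400 − 1300) m
  = 34.85°C / 4.1 km = 8.5°C/km

8.5°C/km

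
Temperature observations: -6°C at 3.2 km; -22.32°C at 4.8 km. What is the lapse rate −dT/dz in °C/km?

10.2°C/km

Γ = −ΔT/Δz = (-6 − (-22.32)) / (4800 − 3200) m
  = 16.32°C / 1.6 km = 10.2°C/km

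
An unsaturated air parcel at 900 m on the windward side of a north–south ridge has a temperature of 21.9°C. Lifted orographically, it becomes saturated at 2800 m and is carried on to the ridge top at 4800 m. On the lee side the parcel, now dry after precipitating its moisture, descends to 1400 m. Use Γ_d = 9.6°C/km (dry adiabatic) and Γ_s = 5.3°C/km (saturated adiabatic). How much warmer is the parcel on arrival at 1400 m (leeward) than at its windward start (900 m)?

+3.8°C

Dry to 2800 m: -9.6 × 1.9 km = -18.24°C, so T = 3.66°C.
Saturated to 4800 m: -5.3 × 2 km = -10.6°C, so T = -6.94°C.
Dry descent to 1400 m: +9.6 × 3.4 km = +32.64°C, so T = 25.7°C.
Net change vs windward start: 25.7 − 21.9 = +3.8°C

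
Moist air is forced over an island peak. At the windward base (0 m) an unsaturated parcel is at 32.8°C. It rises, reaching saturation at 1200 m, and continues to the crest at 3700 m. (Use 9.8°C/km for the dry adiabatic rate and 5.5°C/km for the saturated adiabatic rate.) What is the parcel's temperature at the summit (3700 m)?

Dry to 1200 m: -9.8 × 1.2 km = -11.76°C, so T = 21.04°C.
Saturated to 3700 m: -5.5 × 2.5 km = -13.75°C, so T = 7.29°C.

7.29°C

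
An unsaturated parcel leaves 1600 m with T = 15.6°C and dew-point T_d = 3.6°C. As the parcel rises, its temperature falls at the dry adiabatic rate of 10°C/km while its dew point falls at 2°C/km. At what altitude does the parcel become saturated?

T and T_d converge at 10 − 2 = 8°C per km
Height above start = (15.6 − 3.6) / 8 = 1.5 km
LCL altitude = 1600 m + 1500 m = 3100 m

3100 m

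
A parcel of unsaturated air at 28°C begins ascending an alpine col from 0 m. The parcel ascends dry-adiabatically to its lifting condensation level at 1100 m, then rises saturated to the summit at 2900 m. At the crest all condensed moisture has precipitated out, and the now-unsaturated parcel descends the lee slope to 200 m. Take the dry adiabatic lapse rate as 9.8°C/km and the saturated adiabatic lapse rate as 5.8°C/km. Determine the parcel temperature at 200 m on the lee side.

33.24°C

From 0 m to 1100 m (dry): cools by 9.8 × 1.1 = 10.78°C, giving 17.22°C.
From 1100 m to 2900 m (saturated): cools by 5.8 × 1.8 = 10.44°C, giving 6.78°C.
From 2900 m to 200 m (dry descent): warms by 9.8 × 2.7 = 26.46°C, giving 33.24°C.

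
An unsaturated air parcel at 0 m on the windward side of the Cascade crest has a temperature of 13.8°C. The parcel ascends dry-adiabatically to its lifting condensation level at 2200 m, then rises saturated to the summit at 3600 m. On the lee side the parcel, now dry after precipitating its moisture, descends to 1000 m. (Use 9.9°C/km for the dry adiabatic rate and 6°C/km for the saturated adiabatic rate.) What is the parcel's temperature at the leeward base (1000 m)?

9.36°C

0 → 2200 m (dry, 9.9°C/km): ΔT = -9.9 × 2.2 = -21.78°C → T = -7.98°C
2200 → 3600 m (saturated, 6°C/km): ΔT = -6 × 1.4 = -8.4°C → T = -16.38°C
3600 → 1000 m (dry descent, 9.9°C/km): ΔT = +9.9 × 2.6 = +25.74°C → T = 9.36°C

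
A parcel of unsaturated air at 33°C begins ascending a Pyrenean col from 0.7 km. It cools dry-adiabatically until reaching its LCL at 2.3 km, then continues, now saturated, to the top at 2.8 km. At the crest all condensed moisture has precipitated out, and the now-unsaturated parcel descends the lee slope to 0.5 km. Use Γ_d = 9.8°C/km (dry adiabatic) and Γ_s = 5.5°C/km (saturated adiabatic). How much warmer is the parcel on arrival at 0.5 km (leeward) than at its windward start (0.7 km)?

+4.11°C

Dry to 2300 m: -9.8 × 1.6 km = -15.68°C, so T = 17.32°C.
Saturated to 2800 m: -5.5 × 0.5 km = -2.75°C, so T = 14.57°C.
Dry descent to 500 m: +9.8 × 2.3 km = +22.54°C, so T = 37.11°C.
Net change vs windward start: 37.11 − 33 = +4.11°C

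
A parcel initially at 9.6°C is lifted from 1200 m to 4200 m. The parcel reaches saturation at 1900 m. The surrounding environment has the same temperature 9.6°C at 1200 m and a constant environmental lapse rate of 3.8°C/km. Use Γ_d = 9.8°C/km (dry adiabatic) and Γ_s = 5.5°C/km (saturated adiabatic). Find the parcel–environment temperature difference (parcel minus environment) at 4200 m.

Parcel:
  1200 → 1900 m (dry, 9.8°C/km): ΔT = -9.8 × 0.7 = -6.86°C → T = 2.74°C
  1900 → 4200 m (saturated, 5.5°C/km): ΔT = -5.5 × 2.3 = -12.65°C → T = -9.91°C
Environment:
  1200 → 4200 m (environment, 3.8°C/km): ΔT = -3.8 × 3 = -11.4°C → T = -1.8°C
T_parcel − T_env = -9.91 − (-1.8) = -8.11°C

-8.11°C (parcel cooler than environment)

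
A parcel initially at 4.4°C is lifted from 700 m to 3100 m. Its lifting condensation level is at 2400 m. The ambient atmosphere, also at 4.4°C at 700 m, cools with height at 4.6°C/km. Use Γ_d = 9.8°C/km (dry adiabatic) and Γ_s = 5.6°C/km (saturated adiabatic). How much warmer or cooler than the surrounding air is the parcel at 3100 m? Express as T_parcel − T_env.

Parcel:
  700 → 2400 m (dry, 9.8°C/km): ΔT = -9.8 × 1.7 = -16.66°C → T = -12.26°C
  2400 → 3100 m (saturated, 5.6°C/km): ΔT = -5.6 × 0.7 = -3.92°C → T = -16.18°C
Environment:
  700 → 3100 m (environment, 4.6°C/km): ΔT = -4.6 × 2.4 = -11.04°C → T = -6.64°C
T_parcel − T_env = -16.18 − (-6.64) = -9.54°C

-9.54°C (parcel cooler than environment)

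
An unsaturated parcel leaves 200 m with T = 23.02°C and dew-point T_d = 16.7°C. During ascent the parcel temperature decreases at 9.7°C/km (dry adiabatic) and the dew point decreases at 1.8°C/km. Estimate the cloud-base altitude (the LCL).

T and T_d converge at 9.7 − 1.8 = 7.9°C per km
Height above start = (23.02 − 16.7) / 7.9 = 0.8 km
LCL altitude = 200 m + 800 m = 1000 m

1000 m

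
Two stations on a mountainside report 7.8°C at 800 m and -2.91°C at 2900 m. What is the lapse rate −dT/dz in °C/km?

Γ = −ΔT/Δz = (7.8 − (-2.91)) / (2900 − 800) m
  = 10.71°C / 2.1 km = 5.1°C/km

5.1°C/km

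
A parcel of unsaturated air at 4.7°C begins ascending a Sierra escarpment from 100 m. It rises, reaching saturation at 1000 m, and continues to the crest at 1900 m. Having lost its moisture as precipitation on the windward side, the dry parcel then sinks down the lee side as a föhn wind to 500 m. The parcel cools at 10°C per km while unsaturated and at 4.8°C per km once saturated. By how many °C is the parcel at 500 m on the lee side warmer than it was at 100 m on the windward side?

+0.68°C

Dry to 1000 m: -10 × 0.9 km = -9°C, so T = -4.3°C.
Saturated to 1900 m: -4.8 × 0.9 km = -4.32°C, so T = -8.62°C.
Dry descent to 500 m: +10 × 1.4 km = +14°C, so T = 5.38°C.
Net change vs windward start: 5.38 − 4.7 = +0.68°C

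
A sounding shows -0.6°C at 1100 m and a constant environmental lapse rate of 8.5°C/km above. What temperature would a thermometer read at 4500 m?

1100–4500 m, environmental: Δz = 3.4 km ⇒ ΔT = -28.9°C; T = -29.5°C

-29.5°C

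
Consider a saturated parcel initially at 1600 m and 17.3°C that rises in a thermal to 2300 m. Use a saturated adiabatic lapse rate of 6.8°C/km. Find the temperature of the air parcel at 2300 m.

Saturated adiabatic to 2300 m: -6.8 × 0.7 km = -4.76°C, so T = 12.54°C.

12.54°C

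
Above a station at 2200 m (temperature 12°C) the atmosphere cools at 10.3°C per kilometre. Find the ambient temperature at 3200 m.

1.7°C

2200–3200 m, environmental: Δz = 1 km ⇒ ΔT = -10.3°C; T = 1.7°C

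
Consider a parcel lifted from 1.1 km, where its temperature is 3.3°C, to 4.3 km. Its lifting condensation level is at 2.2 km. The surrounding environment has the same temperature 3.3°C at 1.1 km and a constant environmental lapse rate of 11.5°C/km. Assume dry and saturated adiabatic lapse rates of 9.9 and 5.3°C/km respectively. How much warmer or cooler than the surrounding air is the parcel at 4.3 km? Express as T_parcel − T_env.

Parcel:
  Dry to 2200 m: -9.9 × 1.1 km = -10.89°C, so T = -7.59°C.
  Saturated to 4300 m: -5.3 × 2.1 km = -11.13°C, so T = -18.72°C.
Environment:
  Environment to 4300 m: -11.5 × 3.2 km = -36.8°C, so T = -33.5°C.
T_parcel − T_env = -18.72 − (-33.5) = +14.78°C

+14.78°C (parcel warmer than environment)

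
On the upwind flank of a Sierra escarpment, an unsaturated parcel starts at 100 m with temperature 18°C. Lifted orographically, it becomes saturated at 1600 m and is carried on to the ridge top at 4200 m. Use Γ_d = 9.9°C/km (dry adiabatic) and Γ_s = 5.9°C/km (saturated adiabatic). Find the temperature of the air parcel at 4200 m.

-12.19°C

Dry to 1600 m: -9.9 × 1.5 km = -14.85°C, so T = 3.15°C.
Saturated to 4200 m: -5.9 × 2.6 km = -15.34°C, so T = -12.19°C.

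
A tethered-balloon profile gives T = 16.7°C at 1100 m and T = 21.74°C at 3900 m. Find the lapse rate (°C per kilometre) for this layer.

Γ = −ΔT/Δz = (16.7 − 21.74) / (3900 − 1100) m
  = -5.04°C / 2.8 km = -1.8°C/km

-1.8°C/km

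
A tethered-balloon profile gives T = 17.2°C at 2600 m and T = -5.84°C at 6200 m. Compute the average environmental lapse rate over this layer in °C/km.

6.4°C/km

Γ = −ΔT/Δz = (17.2 − (-5.84)) / (6200 − 2600) m
  = 23.04°C / 3.6 km = 6.4°C/km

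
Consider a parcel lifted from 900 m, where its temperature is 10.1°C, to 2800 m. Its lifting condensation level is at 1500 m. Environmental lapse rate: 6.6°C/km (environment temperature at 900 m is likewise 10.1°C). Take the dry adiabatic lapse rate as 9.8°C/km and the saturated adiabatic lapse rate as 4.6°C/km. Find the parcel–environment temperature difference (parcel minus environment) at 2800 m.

Parcel:
  900–1500 m, dry: Δz = 0.6 km ⇒ ΔT = -5.88°C; T = 4.22°C
  1500–2800 m, saturated: Δz = 1.3 km ⇒ ΔT = -5.98°C; T = -1.76°C
Environment:
  900–2800 m, environment: Δz = 1.9 km ⇒ ΔT = -12.54°C; T = -2.44°C
T_parcel − T_env = -1.76 − (-2.44) = +0.68°C

+0.68°C (parcel warmer than environment)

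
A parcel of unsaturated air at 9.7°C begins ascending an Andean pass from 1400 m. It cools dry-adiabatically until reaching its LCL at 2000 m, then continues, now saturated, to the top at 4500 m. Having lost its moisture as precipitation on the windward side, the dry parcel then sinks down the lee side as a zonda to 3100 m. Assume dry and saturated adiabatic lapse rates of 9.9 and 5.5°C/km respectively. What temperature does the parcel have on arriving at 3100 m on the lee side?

3.87°C

From 1400 m to 2000 m (dry): cools by 9.9 × 0.6 = 5.94°C, giving 3.76°C.
From 2000 m to 4500 m (saturated): cools by 5.5 × 2.5 = 13.75°C, giving -9.99°C.
From 4500 m to 3100 m (dry descent): warms by 9.9 × 1.4 = 13.86°C, giving 3.87°C.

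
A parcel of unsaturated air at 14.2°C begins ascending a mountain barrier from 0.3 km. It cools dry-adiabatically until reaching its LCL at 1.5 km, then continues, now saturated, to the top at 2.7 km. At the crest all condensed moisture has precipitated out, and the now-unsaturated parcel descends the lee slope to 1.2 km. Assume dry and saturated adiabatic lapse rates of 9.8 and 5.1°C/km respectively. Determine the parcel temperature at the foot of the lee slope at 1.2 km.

300–1500 m, dry: Δz = 1.2 km ⇒ ΔT = -11.76°C; T = 2.44°C
1500–2700 m, saturated: Δz = 1.2 km ⇒ ΔT = -6.12°C; T = -3.68°C
2700–1200 m, dry descent: Δz = 1.5 km ⇒ ΔT = +14.7°C; T = 11.02°C

11.02°C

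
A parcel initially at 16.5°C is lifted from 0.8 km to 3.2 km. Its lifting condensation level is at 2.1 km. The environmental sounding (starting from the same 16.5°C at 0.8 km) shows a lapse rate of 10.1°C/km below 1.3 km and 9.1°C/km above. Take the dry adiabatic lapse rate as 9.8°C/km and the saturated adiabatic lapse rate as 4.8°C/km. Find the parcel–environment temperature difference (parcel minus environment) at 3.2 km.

Parcel:
  800 → 2100 m (dry, 9.8°C/km): ΔT = -9.8 × 1.3 = -12.74°C → T = 3.76°C
  2100 → 3200 m (saturated, 4.8°C/km): ΔT = -4.8 × 1.1 = -5.28°C → T = -1.52°C
Environment:
  800 → 1300 m (environment, lower layer, 10.1°C/km): ΔT = -10.1 × 0.5 = -5.05°C → T = 11.45°C
  1300 → 3200 m (environment, upper layer, 9.1°C/km): ΔT = -9.1 × 1.9 = -17.29°C → T = -5.84°C
T_parcel − T_env = -1.52 − (-5.84) = +4.32°C

+4.32°C (parcel warmer than environment)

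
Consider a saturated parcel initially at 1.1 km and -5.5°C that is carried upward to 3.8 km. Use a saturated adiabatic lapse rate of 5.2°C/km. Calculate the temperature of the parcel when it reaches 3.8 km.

From 1100 m to 3800 m (saturated adiabatic): cools by 5.2 × 2.7 = 14.04°C, giving -19.54°C.

-19.54°C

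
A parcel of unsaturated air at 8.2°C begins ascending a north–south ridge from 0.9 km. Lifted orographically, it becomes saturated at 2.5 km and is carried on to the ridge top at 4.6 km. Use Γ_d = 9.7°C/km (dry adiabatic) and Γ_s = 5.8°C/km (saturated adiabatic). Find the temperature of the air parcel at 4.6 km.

-19.5°C

900 → 2500 m (dry, 9.7°C/km): ΔT = -9.7 × 1.6 = -15.52°C → T = -7.32°C
2500 → 4600 m (saturated, 5.8°C/km): ΔT = -5.8 × 2.1 = -12.18°C → T = -19.5°C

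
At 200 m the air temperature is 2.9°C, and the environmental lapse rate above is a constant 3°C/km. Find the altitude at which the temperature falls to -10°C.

Height above start = (2.9 − (-10)) / 3 = 4.3 km
Altitude = 200 m + 4300 m = 4500 m

4500 m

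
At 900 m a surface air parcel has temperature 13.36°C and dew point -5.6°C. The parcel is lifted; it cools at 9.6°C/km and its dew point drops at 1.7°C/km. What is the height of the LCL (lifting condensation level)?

3300 m

T and T_d converge at 9.6 − 1.7 = 7.9°C per km
Height above start = (13.36 − (-5.6)) / 7.9 = 2.4 km
LCL altitude = 900 m + 2400 m = 3300 m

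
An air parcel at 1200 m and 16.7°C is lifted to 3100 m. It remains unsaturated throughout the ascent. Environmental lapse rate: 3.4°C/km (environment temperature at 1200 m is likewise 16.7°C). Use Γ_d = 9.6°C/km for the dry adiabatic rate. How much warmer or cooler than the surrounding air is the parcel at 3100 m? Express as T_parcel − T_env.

-11.78°C (parcel cooler than environment)

Parcel:
  From 1200 m to 3100 m (dry): cools by 9.6 × 1.9 = 18.24°C, giving -1.54°C.
Environment:
  From 1200 m to 3100 m (environment): cools by 3.4 × 1.9 = 6.46°C, giving 10.24°C.
T_parcel − T_env = -1.54 − 10.24 = -11.78°C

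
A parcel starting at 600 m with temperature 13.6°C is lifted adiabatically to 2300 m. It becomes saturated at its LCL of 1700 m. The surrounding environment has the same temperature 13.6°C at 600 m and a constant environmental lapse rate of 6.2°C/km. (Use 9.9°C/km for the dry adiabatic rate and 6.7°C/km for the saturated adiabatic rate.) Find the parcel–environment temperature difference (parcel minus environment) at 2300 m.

-4.37°C (parcel cooler than environment)

Parcel:
  600–1700 m, dry: Δz = 1.1 km ⇒ ΔT = -10.89°C; T = 2.71°C
  1700–2300 m, saturated: Δz = 0.6 km ⇒ ΔT = -4.02°C; T = -1.31°C
Environment:
  600–2300 m, environment: Δz = 1.7 km ⇒ ΔT = -10.54°C; T = 3.06°C
T_parcel − T_env = -1.31 − 3.06 = -4.37°C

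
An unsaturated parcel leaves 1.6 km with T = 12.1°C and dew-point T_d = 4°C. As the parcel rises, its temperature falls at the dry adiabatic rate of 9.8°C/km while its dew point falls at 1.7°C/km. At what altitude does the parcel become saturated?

T and T_d converge at 9.8 − 1.7 = 8.1°C per km
Height above start = (12.1 − 4) / 8.1 = 1 km
LCL altitude = 1600 m + 1000 m = 2600 m

2.6 km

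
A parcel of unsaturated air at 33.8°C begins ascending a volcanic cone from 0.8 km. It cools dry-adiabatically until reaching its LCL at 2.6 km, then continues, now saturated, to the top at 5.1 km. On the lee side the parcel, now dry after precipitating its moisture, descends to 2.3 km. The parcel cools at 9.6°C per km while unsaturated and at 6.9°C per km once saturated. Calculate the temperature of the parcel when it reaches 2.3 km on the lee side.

26.15°C

800–2600 m, dry: Δz = 1.8 km ⇒ ΔT = -17.28°C; T = 16.52°C
2600–5100 m, saturated: Δz = 2.5 km ⇒ ΔT = -17.25°C; T = -0.73°C
5100–2300 m, dry descent: Δz = 2.8 km ⇒ ΔT = +26.88°C; T = 26.15°C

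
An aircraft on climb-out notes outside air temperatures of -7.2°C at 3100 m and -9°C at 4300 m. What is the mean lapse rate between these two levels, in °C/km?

Γ = −ΔT/Δz = (-7.2 − (-9)) / (4300 − 3100) m
  = 1.8°C / 1.2 km = 1.5°C/km

1.5°C/km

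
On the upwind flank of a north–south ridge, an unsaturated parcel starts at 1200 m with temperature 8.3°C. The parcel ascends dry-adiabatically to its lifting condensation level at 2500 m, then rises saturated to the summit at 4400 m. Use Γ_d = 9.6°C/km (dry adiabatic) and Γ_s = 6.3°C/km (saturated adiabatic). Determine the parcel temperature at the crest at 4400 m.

-16.15°C

Dry to 2500 m: -9.6 × 1.3 km = -12.48°C, so T = -4.18°C.
Saturated to 4400 m: -6.3 × 1.9 km = -11.97°C, so T = -16.15°C.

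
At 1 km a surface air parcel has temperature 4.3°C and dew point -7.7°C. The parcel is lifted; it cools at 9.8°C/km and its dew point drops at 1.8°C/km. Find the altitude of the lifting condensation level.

2.5 km

T and T_d converge at 9.8 − 1.8 = 8°C per km
Height above start = (4.3 − (-7.7)) / 8 = 1.5 km
LCL altitude = 1000 m + 1500 m = 2500 m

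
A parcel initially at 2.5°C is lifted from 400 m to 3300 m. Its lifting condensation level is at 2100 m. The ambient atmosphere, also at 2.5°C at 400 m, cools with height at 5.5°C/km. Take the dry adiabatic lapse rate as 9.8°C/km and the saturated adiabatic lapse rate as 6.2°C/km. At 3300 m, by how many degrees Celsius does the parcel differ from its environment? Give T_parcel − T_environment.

Parcel:
  Dry to 2100 m: -9.8 × 1.7 km = -16.66°C, so T = -14.16°C.
  Saturated to 3300 m: -6.2 × 1.2 km = -7.44°C, so T = -21.6°C.
Environment:
  Environment to 3300 m: -5.5 × 2.9 km = -15.95°C, so T = -13.45°C.
T_parcel − T_env = -21.6 − (-13.45) = -8.15°C

-8.15°C (parcel cooler than environment)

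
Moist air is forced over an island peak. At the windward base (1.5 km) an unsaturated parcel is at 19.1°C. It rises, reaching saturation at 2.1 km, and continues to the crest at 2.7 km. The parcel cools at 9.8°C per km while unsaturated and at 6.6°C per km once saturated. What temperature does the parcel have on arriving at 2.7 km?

From 1500 m to 2100 m (dry): cools by 9.8 × 0.6 = 5.88°C, giving 13.22°C.
From 2100 m to 2700 m (saturated): cools by 6.6 × 0.6 = 3.96°C, giving 9.26°C.

9.26°C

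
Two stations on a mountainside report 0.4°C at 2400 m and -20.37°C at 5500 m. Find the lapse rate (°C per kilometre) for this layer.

Γ = −ΔT/Δz = (0.4 − (-20.37)) / (5500 − 2400) m
  = 20.77°C / 3.1 km = 6.7°C/km

6.7°C/km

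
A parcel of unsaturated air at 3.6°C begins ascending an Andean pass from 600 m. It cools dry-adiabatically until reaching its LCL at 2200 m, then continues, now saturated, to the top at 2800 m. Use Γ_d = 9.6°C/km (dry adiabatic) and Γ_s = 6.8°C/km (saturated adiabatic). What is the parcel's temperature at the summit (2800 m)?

-15.84°C

Dry to 2200 m: -9.6 × 1.6 km = -15.36°C, so T = -11.76°C.
Saturated to 2800 m: -6.8 × 0.6 km = -4.08°C, so T = -15.84°C.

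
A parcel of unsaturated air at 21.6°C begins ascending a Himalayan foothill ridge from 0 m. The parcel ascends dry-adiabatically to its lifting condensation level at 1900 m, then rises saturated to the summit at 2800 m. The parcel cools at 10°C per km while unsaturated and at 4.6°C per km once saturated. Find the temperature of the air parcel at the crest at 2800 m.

0–1900 m, dry: Δz = 1.9 km ⇒ ΔT = -19°C; T = 2.6°C
1900–2800 m, saturated: Δz = 0.9 km ⇒ ΔT = -4.14°C; T = -1.54°C

-1.54°C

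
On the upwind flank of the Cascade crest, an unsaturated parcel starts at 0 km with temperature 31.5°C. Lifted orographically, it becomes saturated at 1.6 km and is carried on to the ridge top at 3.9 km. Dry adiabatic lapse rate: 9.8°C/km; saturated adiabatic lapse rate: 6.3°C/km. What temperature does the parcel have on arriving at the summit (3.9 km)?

1.33°C

0 → 1600 m (dry, 9.8°C/km): ΔT = -9.8 × 1.6 = -15.68°C → T = 15.82°C
1600 → 3900 m (saturated, 6.3°C/km): ΔT = -6.3 × 2.3 = -14.49°C → T = 1.33°C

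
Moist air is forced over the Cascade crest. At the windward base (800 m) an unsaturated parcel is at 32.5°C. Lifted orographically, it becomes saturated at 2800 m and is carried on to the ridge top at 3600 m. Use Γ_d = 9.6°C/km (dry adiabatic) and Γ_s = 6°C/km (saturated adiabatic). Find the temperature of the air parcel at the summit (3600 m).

800 → 2800 m (dry, 9.6°C/km): ΔT = -9.6 × 2 = -19.2°C → T = 13.3°C
2800 → 3600 m (saturated, 6°C/km): ΔT = -6 × 0.8 = -4.8°C → T = 8.5°C

8.5°C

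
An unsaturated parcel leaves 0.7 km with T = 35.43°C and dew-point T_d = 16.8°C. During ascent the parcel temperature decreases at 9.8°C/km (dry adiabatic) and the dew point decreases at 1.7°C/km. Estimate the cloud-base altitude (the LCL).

T and T_d converge at 9.8 − 1.7 = 8.1°C per km
Height above start = (35.43 − 16.8) / 8.1 = 2.3 km
LCL altitude = 700 m + 2300 m = 3000 m

3 km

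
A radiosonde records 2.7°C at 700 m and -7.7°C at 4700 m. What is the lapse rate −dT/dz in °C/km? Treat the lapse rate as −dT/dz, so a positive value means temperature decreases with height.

2.6°C/km

Γ = −ΔT/Δz = (2.7 − (-7.7)) / (4700 − 700) m
  = 10.4°C / 4 km = 2.6°C/km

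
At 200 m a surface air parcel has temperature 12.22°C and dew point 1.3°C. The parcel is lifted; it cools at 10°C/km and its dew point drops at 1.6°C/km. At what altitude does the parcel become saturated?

T and T_d converge at 10 − 1.6 = 8.4°C per km
Height above start = (12.22 − 1.3) / 8.4 = 1.3 km
LCL altitude = 200 m + 1300 m = 1500 m

1500 m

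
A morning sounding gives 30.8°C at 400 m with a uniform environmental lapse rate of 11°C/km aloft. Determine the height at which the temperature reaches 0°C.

3200 m

Height above start = (30.8 − 0) / 11 = 2.8 km
Altitude = 400 m + 2800 m = 3200 m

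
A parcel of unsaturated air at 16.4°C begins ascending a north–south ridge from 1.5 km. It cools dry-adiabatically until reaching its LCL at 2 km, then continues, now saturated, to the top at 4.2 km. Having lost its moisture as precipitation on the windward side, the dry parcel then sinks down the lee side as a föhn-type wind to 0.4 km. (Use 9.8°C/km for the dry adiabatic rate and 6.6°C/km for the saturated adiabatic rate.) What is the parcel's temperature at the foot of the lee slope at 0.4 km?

34.22°C

1500 → 2000 m (dry, 9.8°C/km): ΔT = -9.8 × 0.5 = -4.9°C → T = 11.5°C
2000 → 4200 m (saturated, 6.6°C/km): ΔT = -6.6 × 2.2 = -14.52°C → T = -3.02°C
4200 → 400 m (dry descent, 9.8°C/km): ΔT = +9.8 × 3.8 = +37.24°C → T = 34.22°C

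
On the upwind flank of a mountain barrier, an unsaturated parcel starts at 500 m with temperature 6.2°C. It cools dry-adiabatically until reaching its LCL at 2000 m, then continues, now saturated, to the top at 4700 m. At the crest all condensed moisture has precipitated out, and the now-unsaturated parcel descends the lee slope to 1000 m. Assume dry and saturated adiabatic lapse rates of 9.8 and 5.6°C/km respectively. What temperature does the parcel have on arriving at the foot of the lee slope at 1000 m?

500 → 2000 m (dry, 9.8°C/km): ΔT = -9.8 × 1.5 = -14.7°C → T = -8.5°C
2000 → 4700 m (saturated, 5.6°C/km): ΔT = -5.6 × 2.7 = -15.12°C → T = -23.62°C
4700 → 1000 m (dry descent, 9.8°C/km): ΔT = +9.8 × 3.7 = +36.26°C → T = 12.64°C

12.64°C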